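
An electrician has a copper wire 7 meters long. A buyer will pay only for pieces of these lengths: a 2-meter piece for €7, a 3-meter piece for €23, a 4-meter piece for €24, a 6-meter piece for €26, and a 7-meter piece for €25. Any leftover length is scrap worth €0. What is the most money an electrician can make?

47

Consider every possible first cut. r[k] is the best of p[i]+r[k−i] over all sellable i≤k.
r[1] = 0
r[2] = 7
r[3] = max(7+0, 23+0) = 23
r[4] = max(7+7, 23+0, 24+0) = 24
r[5] = max(7+23, 23+7, 24+0) = 30
r[6] = max(7+24, 23+23, 24+7, 26+0) = 46
r[7] = max(7+30, 23+24, 24+23, 26+0, 25+0) = 47
One optimal cutting: 4 + 3 → €47.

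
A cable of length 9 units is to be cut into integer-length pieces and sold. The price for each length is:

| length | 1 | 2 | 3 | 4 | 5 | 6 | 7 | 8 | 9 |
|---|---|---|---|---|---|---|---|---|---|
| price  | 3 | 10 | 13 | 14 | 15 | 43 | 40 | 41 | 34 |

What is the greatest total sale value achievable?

Build best[k] bottom-up: best[k] = max over allowed piece i of (p[i] + best[k−i]).
best[1] = 3
best[2] = 10
best[3] = 13  (first piece 1, then best[2]=10)
best[4] = 20  (first piece 2, then best[2]=10)
best[5] = 23  (first piece 1, then best[4]=20)
best[6] = 43
best[7] = 46  (first piece 1, then best[6]=43)
best[8] = 53  (first piece 2, then best[6]=43)
best[9] = 56  (first piece 1, then best[8]=53)
One optimal cutting: 6 + 2 + 1 → 43 + 10 + 3 = 56.

56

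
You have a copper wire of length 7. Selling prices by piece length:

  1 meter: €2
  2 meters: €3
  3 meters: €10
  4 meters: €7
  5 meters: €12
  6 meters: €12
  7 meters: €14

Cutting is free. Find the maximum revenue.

Consider every possible first cut. R[k] is the best of p[i]+R[k−i] over all sellable i≤k.
R[1] = 2
R[2] = 4  (first piece 1, then R[1]=2)
R[3] = 10
R[4] = 12  (first piece 1, then R[3]=10)
R[5] = 14  (first piece 1, then R[4]=12)
R[6] = 20  (first piece 3, then R[3]=10)
R[7] = 22  (first piece 1, then R[6]=20)
One optimal cutting: 3 + 3 + 1 → €10 + €10 + €2 = €22.

22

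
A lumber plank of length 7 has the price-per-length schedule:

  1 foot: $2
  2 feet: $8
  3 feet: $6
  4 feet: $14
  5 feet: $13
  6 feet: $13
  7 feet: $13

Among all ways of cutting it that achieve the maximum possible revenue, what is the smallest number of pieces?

4

Consider every possible first cut. r[k] is the best of p[i]+r[k−i] over all sellable i≤k.
r[1] = 2
r[2] = max(2+2, 8+0) = 8
r[3] = max(2+8, 8+2, 6+0) = 10
r[4] = max(2+10, 8+8, 6+2, 14+0) = 16
r[5] = max(2+16, 8+10, 6+8, 14+2, 13+0) = 18
r[6] = max(2+18, 8+16, 6+10, 14+8, 13+2, 13+0) = 24
r[7] = max(2+24, 8+18, 6+16, …, 13+2, 13+0) = 26
Maximum revenue is $26.
Now minimize piece count subject to staying optimal: for each k, pieces[k] = 1 + min over i with p[i]+r[k−i]=r[k] of pieces[k−i].
pieces[4] = 2
pieces[5] = 3
pieces[6] = 3
pieces[7] = 4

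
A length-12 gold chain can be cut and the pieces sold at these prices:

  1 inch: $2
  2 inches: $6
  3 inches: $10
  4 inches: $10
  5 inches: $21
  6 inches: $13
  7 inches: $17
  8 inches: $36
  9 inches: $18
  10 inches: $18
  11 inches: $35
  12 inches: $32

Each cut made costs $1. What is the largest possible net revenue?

46

Consider every possible first cut. net[k] is the best of p[i]+net[k−i] over all sellable i≤k, charging 1 whenever i<k.
net[1] = 2
net[2] = max(2+2-1, 6+0) = 6
net[3] = max(2+6-1, 6+2-1, 10+0) = 10
net[4] = max(2+10-1, 6+6-1, 10+2-1, 10+0) = 11
net[5] = max(2+11-1, 6+10-1, 10+6-1, 10+2-1, 21+0) = 21
net[6] = max(2+21-1, 6+11-1, 10+10-1, 10+6-1, 21+2-1, 13+0) = 22
net[7] = max(2+22-1, 6+21-1, 10+11-1, …, 13+2-1, 17+0) = 26
net[8] = max(2+26-1, 6+22-1, 10+21-1, …, 17+2-1, 36+0) = 36
net[9] = max(2+36-1, 6+26-1, 10+22-1, …, 36+2-1, 18+0) = 37
net[10] = max(2+37-1, 6+36-1, 10+26-1, …, 18+2-1, 18+0) = 41
net[11] = max(2+41-1, 6+37-1, 10+36-1, …, 18+2-1, 35+0) = 45
net[12] = max(2+45-1, 6+41-1, 10+37-1, …, 35+2-1, 32+0) = 46
One optimal plan: pieces 8 + 3 + 1 (2 cuts) → $48 − $2 = $46.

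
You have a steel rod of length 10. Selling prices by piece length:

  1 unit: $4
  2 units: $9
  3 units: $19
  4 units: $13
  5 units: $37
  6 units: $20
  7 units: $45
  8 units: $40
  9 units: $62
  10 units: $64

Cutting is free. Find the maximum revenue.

74

Consider every possible first cut. best[k] is the best of p[i]+best[k−i] over all sellable i≤k.
best[1] = 4
best[2] = max(4+4, 9+0) = 9
best[3] = max(4+9, 9+4, 19+0) = 19
best[4] = max(4+19, 9+9, 19+4, 13+0) = 23
best[5] = max(4+23, 9+19, 19+9, 13+4, 37+0) = 37
best[6] = max(4+37, 9+23, 19+19, 13+9, 37+4, 20+0) = 41
best[7] = max(4+41, 9+37, 19+23, …, 20+4, 45+0) = 46
best[8] = max(4+46, 9+41, 19+37, …, 45+4, 40+0) = 56
best[9] = max(4+56, 9+46, 19+41, …, 40+4, 62+0) = 62
best[10] = max(4+62, 9+56, 19+46, …, 62+4, 64+0) = 74
One optimal cutting: 5 + 5 → $37 + $37 = $74.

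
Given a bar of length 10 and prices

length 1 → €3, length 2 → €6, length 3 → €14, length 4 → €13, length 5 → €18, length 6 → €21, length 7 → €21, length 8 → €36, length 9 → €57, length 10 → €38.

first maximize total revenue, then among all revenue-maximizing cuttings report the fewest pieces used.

Build r[k] bottom-up: r[k] = max over allowed piece i of (p[i] + r[k−i]).
r[1] = 3
r[2] = 6  (first piece 1, then r[1]=3)
r[3] = 14
r[4] = 17  (first piece 1, then r[3]=14)
r[5] = 20  (first piece 1, then r[4]=17)
r[6] = 28  (first piece 3, then r[3]=14)
r[7] = 31  (first piece 1, then r[6]=28)
r[8] = 36
r[9] = 57
r[10] = 60  (first piece 1, then r[9]=57)
Maximum revenue is €60.
Now minimize piece count subject to staying optimal: for each k, pieces[k] = 1 + min over i with p[i]+r[k−i]=r[k] of pieces[k−i].
pieces[7] = 3
pieces[8] = 1
pieces[9] = 1
pieces[10] = 2

2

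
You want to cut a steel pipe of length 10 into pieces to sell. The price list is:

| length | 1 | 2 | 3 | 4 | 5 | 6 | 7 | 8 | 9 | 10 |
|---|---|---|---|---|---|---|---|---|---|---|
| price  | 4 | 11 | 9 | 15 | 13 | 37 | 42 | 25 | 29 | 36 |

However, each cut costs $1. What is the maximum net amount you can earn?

57

Build r[k] bottom-up: r[k] = max over allowed piece i of (p[i] + r[k−i]) − 1 per cut.
r[1] = 4
r[2] = 11
r[3] = 14  (first piece 1, then r[2]=11)
r[4] = 21  (first piece 2, then r[2]=11)
r[5] = 24  (first piece 1, then r[4]=21)
r[6] = 37
r[7] = 42
r[8] = 47  (first piece 2, then r[6]=37)
r[9] = 52  (first piece 2, then r[7]=42)
r[10] = 57  (first piece 2, then r[8]=47)
One optimal plan: pieces 6 + 2 + 2 (2 cuts) → $59 − $2 = $57.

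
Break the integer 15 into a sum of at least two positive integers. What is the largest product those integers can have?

243

Let m[k] be the best product for length k (with at least one cut). For each first piece i, the rest contributes max(k−i, m[k−i]).
m[2] = 1·max(1,0) = 1·1 = 1
m[3] = max(1·2, 2·1) = 2
m[4] = max(1·3, 2·2, 3·1) = 4
m[5] = max(1·4, 2·3, 3·2, 4·1) = 6
m[6] = max(1·6, 2·4, 3·3, 4·2, 5·1) = 9
m[7] = max(1·9, 2·6, 3·4, 4·3, 5·2, 6·1) = 12
m[8] = max(1·12, 2·9, 3·6, …, 6·2, 7·1) = 18
m[9] = max(1·18, 2·12, 3·9, …, 7·2, 8·1) = 27
m[10] = max(1·27, 2·18, 3·12, …, 8·2, 9·1) = 36
m[11] = max(1·36, 2·27, 3·18, …, 9·2, 10·1) = 54
m[12] = max(1·54, 2·36, 3·27, …, 10·2, 11·1) = 81
m[13] = max(1·81, 2·54, 3·36, …, 11·2, 12·1) = 108
m[14] = max(1·108, 2·81, 3·54, …, 12·2, 13·1) = 162
m[15] = max(1·162, 2·108, 3·81, …, 13·2, 14·1) = 243
One optimal split: 3 + 3 + 3 + 3 + 3; product 3·3·3·3·3 = 243.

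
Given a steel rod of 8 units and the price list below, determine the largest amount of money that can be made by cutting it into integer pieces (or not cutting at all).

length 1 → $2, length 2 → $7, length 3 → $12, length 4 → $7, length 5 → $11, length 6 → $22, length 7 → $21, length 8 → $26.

Build R[k] bottom-up: R[k] = max over allowed piece i of (p[i] + R[k−i]).
R[1] = 2
R[2] = 7
R[3] = 12
R[4] = 14  (first piece 1, then R[3]=12)
R[5] = 19  (first piece 2, then R[3]=12)
R[6] = 24  (first piece 3, then R[3]=12)
R[7] = 26  (first piece 1, then R[6]=24)
R[8] = 31  (first piece 2, then R[6]=24)
One optimal cutting: 3 + 3 + 2 → $12 + $12 + $7 = $31.

31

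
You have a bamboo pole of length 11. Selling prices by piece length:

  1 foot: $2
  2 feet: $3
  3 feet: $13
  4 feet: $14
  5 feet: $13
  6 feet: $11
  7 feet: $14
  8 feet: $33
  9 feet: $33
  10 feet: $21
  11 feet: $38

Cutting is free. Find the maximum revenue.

46

Consider every possible first cut. R[k] is the best of p[i]+R[k−i] over all sellable i≤k.
R[1] = 2
R[2] = 4  (first piece 1, then R[1]=2)
R[3] = 13
R[4] = 15  (first piece 1, then R[3]=13)
R[5] = 17  (first piece 1, then R[4]=15)
R[6] = 26  (first piece 3, then R[3]=13)
R[7] = 28  (first piece 1, then R[6]=26)
R[8] = 33
R[9] = 39  (first piece 3, then R[6]=26)
R[10] = 41  (first piece 1, then R[9]=39)
R[11] = 46  (first piece 3, then R[8]=33)
One optimal cutting: 8 + 3 → $33 + $13 = $46.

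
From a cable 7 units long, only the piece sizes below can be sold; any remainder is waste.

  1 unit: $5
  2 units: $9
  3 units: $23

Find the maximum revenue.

Build best[k] bottom-up: best[k] = max over allowed piece i of (p[i] + best[k−i]).
best[1] = 5
best[2] = 10  (first piece 1, then best[1]=5)
best[3] = 23
best[4] = 28  (first piece 1, then best[3]=23)
best[5] = 33  (first piece 1, then best[4]=28)
best[6] = 46  (first piece 3, then best[3]=23)
best[7] = 51  (first piece 1, then best[6]=46)
One optimal cutting: 3 + 3 + 1 → $51.

51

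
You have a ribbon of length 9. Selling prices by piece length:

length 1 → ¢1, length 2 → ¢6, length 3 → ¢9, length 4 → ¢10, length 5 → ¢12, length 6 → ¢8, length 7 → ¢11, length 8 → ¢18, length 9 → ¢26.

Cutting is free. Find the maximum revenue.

Build r[k] bottom-up: r[k] = max over allowed piece i of (p[i] + r[k−i]).
r[1] = 1
r[2] = max(1+1, 6+0) = 6
r[3] = max(1+6, 6+1, 9+0) = 9
r[4] = max(1+9, 6+6, 9+1, 10+0) = 12
r[5] = max(1+12, 6+9, 9+6, 10+1, 12+0) = 15
r[6] = max(1+15, 6+12, 9+9, 10+6, 12+1, 8+0) = 18
r[7] = max(1+18, 6+15, 9+12, …, 8+1, 11+0) = 21
r[8] = max(1+21, 6+18, 9+15, …, 11+1, 18+0) = 24
r[9] = max(1+24, 6+21, 9+18, …, 18+1, 26+0) = 27
One optimal cutting: 3 + 2 + 2 + 2 → ¢9 + ¢6 + ¢6 + ¢6 = ¢27.

27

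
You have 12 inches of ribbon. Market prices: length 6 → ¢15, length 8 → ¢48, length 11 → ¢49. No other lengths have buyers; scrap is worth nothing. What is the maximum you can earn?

49

Let f[k] be the best obtainable value from length k. For each k, try every first piece i and keep the best of price[i] + f[k−i].
f[1] = 0
f[2] = 0
f[3] = 0
f[4] = 0
f[5] = 0
f[6] = 15
f[7] = 15
f[8] = max(15+0, 48+0) = 48
f[9] = max(15+0, 48+0) = 48
f[10] = max(15+0, 48+0) = 48
f[11] = max(15+0, 48+0, 49+0) = 49
f[12] = max(15+15, 48+0, 49+0) = 49
One optimal cutting: pieces 11 with 1 inch of scrap → ¢49.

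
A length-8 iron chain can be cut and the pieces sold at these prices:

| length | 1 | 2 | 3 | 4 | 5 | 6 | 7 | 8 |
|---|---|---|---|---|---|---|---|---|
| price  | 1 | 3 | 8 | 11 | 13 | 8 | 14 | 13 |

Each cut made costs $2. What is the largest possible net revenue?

Consider every possible first cut. v[k] is the best of p[i]+v[k−i] over all sellable i≤k, charging 2 whenever i<k.
v[1] = 1
v[2] = max(1+1-2, 3+0) = 3
v[3] = max(1+3-2, 3+1-2, 8+0) = 8
v[4] = max(1+8-2, 3+3-2, 8+1-2, 11+0) = 11
v[5] = max(1+11-2, 3+8-2, 8+3-2, 11+1-2, 13+0) = 13
v[6] = max(1+13-2, 3+11-2, 8+8-2, 11+3-2, 13+1-2, 8+0) = 14
v[7] = max(1+14-2, 3+13-2, 8+11-2, …, 8+1-2, 14+0) = 17
v[8] = max(1+17-2, 3+14-2, 8+13-2, …, 14+1-2, 13+0) = 20
One optimal plan: pieces 4 + 4 (1 cut) → $22 − $2 = $20.

20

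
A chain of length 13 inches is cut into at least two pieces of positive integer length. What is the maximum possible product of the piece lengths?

Let f[k] be the best product for length k (with at least one cut). For each first piece i, the rest contributes max(k−i, f[k−i]).
Small cases: f[2]=1, f[3]=2, f[4]=4, f[5]=6, f[6]=9, f[7]=12, f[8]=18.
f[9] = max(1×18, 2×12, 3×9, …, 7×2, 8×1) = 27
f[10] = max(1×27, 2×18, 3×12, …, 8×2, 9×1) = 36
f[11] = max(1×36, 2×27, 3×18, …, 9×2, 10×1) = 54
f[12] = max(1×54, 2×36, 3×27, …, 10×2, 11×1) = 81
f[13] = max(1×81, 2×54, 3×36, …, 11×2, 12×1) = 108
One optimal split: 3 + 3 + 3 + 2 + 2; product 3×3×3×2×2 = 108.

108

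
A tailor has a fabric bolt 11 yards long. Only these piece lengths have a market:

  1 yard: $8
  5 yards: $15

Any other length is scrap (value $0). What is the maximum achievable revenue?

88

Build best[k] bottom-up: best[k] = max over allowed piece i of (p[i] + best[k−i]).
best[1] = 8
best[2] = 16  (first piece 1, then best[1]=8)
best[3] = 24  (first piece 1, then best[2]=16)
best[4] = 32  (first piece 1, then best[3]=24)
best[5] = max(8+32, 15+0) = 40
best[6] = max(8+40, 15+8) = 48
best[7] = max(8+48, 15+16) = 56
best[8] = max(8+56, 15+24) = 64
best[9] = max(8+64, 15+32) = 72
best[10] = max(8+72, 15+40) = 80
best[11] = max(8+80, 15+48) = 88
One optimal cutting: 1 + 1 + 1 + 1 + 1 + 1 + 1 + 1 + 1 + 1 + 1 → $88.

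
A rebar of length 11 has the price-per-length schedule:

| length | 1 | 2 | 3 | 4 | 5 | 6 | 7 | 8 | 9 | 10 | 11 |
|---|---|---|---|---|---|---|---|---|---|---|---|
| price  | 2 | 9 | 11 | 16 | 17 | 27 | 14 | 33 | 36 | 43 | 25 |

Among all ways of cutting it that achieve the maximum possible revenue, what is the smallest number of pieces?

3

Let r[k] be the best obtainable value from length k. For each k, try every first piece i and keep the best of price[i] + r[k−i].
r[1] = 2
r[2] = 9
r[3] = 11  (first piece 1, then r[2]=9)
r[4] = 18  (first piece 2, then r[2]=9)
r[5] = 20  (first piece 1, then r[4]=18)
r[6] = 27  (first piece 2, then r[4]=18)
r[7] = 29  (first piece 1, then r[6]=27)
r[8] = 36  (first piece 2, then r[6]=27)
r[9] = 38  (first piece 1, then r[8]=36)
r[10] = 45  (first piece 2, then r[8]=36)
r[11] = 47  (first piece 1, then r[10]=45)
Maximum revenue is ₹47.
Now minimize piece count subject to staying optimal: for each k, pieces[k] = 1 + min over i with p[i]+r[k−i]=r[k] of pieces[k−i].
pieces[8] = 2
pieces[9] = 2
pieces[10] = 3
pieces[11] = 3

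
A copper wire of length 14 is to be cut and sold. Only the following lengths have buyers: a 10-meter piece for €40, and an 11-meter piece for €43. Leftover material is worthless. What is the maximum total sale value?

Consider every possible first cut. r[k] is the best of p[i]+r[k−i] over all sellable i≤k.
r[1] = 0
r[2] = 0
r[3] = 0
r[4] = 0
r[5] = 0
r[6] = 0
r[7] = 0
r[8] = 0
r[9] = 0
r[10] = 40
r[11] = max(40+0, 43+0) = 43
r[12] = max(40+0, 43+0) = 43
r[13] = max(40+0, 43+0) = 43
r[14] = max(40+0, 43+0) = 43
One optimal cutting: pieces 11 with 3 meters of scrap → €43.

43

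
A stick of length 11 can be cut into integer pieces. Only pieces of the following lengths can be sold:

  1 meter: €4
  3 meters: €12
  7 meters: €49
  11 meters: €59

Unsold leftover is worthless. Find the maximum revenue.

65

Build best[k] bottom-up: best[k] = max over allowed piece i of (p[i] + best[k−i]).
best[1] = 4
best[2] = 8  (first piece 1, then best[1]=4)
best[3] = max(4+8, 12+0) = 12
best[4] = max(4+12, 12+4) = 16
best[5] = max(4+16, 12+8) = 20
best[6] = max(4+20, 12+12) = 24
best[7] = max(4+24, 12+16, 49+0) = 49
best[8] = max(4+49, 12+20, 49+4) = 53
best[9] = max(4+53, 12+24, 49+8) = 57
best[10] = max(4+57, 12+49, 49+12) = 61
best[11] = max(4+61, 12+53, 49+16, 59+0) = 65
One optimal cutting: 7 + 1 + 1 + 1 + 1 → €65.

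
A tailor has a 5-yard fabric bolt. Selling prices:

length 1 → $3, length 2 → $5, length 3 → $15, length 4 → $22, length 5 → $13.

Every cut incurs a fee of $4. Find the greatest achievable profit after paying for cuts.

Let v[k] be the best obtainable value from length k. For each k, try every first piece i and keep the best of price[i] + v[k−i] minus the 4 cut fee when i<k.
v[1] = 3
v[2] = 5
v[3] = 15
v[4] = 22
v[5] = 21  (first piece 1, then v[4]=22)
One optimal plan: pieces 4 + 1 (1 cut) → $25 − $4 = $21.

21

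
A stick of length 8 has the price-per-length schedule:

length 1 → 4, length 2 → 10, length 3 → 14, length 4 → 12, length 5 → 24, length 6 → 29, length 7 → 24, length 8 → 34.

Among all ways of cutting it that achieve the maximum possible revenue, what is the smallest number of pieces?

Let r[k] be the best obtainable value from length k. For each k, try every first piece i and keep the best of price[i] + r[k−i].
r[1] = 4
r[2] = max(4+4, 10+0) = 10
r[3] = max(4+10, 10+4, 14+0) = 14
r[4] = max(4+14, 10+10, 14+4, 12+0) = 20
r[5] = max(4+20, 10+14, 14+10, 12+4, 24+0) = 24
r[6] = max(4+24, 10+20, 14+14, 12+10, 24+4, 29+0) = 30
r[7] = max(4+30, 10+24, 14+20, …, 29+4, 24+0) = 34
r[8] = max(4+34, 10+30, 14+24, …, 24+4, 34+0) = 40
Maximum revenue is 40.
Now minimize piece count subject to staying optimal: for each k, pieces[k] = 1 + min over i with p[i]+r[k−i]=r[k] of pieces[k−i].
pieces[5] = 1
pieces[6] = 3
pieces[7] = 2
pieces[8] = 4

4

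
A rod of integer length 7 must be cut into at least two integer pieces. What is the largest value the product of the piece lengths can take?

Let g[k] be the best product for length k (with at least one cut). For each first piece i, the rest contributes max(k−i, g[k−i]).
g[2] = 1*max(1,0) = 1*1 = 1
g[3] = max(1*2, 2*1) = 2
g[4] = max(1*3, 2*2, 3*1) = 4
g[5] = max(1*4, 2*3, 3*2, 4*1) = 6
g[6] = max(1*6, 2*4, 3*3, 4*2, 5*1) = 9
g[7] = max(1*9, 2*6, 3*4, 4*3, 5*2, 6*1) = 12
One optimal split: 3 + 2 + 2; product 3*2*2 = 12.

12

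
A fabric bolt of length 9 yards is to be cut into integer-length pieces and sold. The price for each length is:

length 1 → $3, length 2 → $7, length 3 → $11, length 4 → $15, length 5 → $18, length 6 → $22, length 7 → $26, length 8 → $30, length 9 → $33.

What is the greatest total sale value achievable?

Let R[k] be the best obtainable value from length k. For each k, try every first piece i and keep the best of price[i] + R[k−i].
R[1] = 3
R[2] = 7
R[3] = 11
R[4] = 15
R[5] = 18  (first piece 1, then R[4]=15)
R[6] = 22  (first piece 2, then R[4]=15)
R[7] = 26  (first piece 3, then R[4]=15)
R[8] = 30  (first piece 4, then R[4]=15)
R[9] = 33  (first piece 1, then R[8]=30)
One optimal cutting: 4 + 4 + 1 → $15 + $15 + $3 = $33.

33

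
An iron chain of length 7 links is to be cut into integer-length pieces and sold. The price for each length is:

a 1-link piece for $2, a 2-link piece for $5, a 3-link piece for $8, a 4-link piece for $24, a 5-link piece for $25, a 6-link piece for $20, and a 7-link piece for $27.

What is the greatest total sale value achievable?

Let v[k] be the best obtainable value from length k. For each k, try every first piece i and keep the best of price[i] + v[k−i].
v[1] = 2
v[2] = max(2+2, 5+0) = 5
v[3] = max(2+5, 5+2, 8+0) = 8
v[4] = max(2+8, 5+5, 8+2, 24+0) = 24
v[5] = max(2+24, 5+8, 8+5, 24+2, 25+0) = 26
v[6] = max(2+26, 5+24, 8+8, 24+5, 25+2, 20+0) = 29
v[7] = max(2+29, 5+26, 8+24, …, 20+2, 27+0) = 32
One optimal cutting: 4 + 3 → $24 + $8 = $32.

32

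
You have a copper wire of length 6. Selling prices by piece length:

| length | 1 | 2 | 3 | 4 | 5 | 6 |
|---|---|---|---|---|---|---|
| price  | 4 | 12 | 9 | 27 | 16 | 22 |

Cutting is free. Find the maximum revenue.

39

Build v[k] bottom-up: v[k] = max over allowed piece i of (p[i] + v[k−i]).
v[1] = 4
v[2] = max(4+4, 12+0) = 12
v[3] = max(4+12, 12+4, 9+0) = 16
v[4] = max(4+16, 12+12, 9+4, 27+0) = 27
v[5] = max(4+27, 12+16, 9+12, 27+4, 16+0) = 31
v[6] = max(4+31, 12+27, 9+16, 27+12, 16+4, 22+0) = 39
One optimal cutting: 4 + 2 → €27 + €12 = €39.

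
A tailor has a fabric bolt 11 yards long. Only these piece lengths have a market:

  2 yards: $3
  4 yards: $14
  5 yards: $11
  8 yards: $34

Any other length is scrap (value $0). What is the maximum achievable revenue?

Let r[k] be the best obtainable value from length k. For each k, try every first piece i and keep the best of price[i] + r[k−i].
r[1] = 0
r[2] = 3
r[3] = 3
r[4] = 14
r[5] = 14
r[6] = 17  (first piece 2, then r[4]=14)
r[7] = 17
r[8] = 34
r[9] = 34
r[10] = 37  (first piece 2, then r[8]=34)
r[11] = 37
One optimal cutting: pieces 8 + 2 with 1 yard of scrap → $37.

37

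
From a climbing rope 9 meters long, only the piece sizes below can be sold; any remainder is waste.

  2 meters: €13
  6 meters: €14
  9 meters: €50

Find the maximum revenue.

52

Consider every possible first cut. best[k] is the best of p[i]+best[k−i] over all sellable i≤k.
best[1] = 0
best[2] = 13
best[3] = 13
best[4] = 26  (first piece 2, then best[2]=13)
best[5] = 26
best[6] = max(13+26, 14+0) = 39
best[7] = max(13+26, 14+0) = 39
best[8] = max(13+39, 14+13) = 52
best[9] = max(13+39, 14+13, 50+0) = 52
One optimal cutting: pieces 2 + 2 + 2 + 2 with 1 meter of scrap → €52.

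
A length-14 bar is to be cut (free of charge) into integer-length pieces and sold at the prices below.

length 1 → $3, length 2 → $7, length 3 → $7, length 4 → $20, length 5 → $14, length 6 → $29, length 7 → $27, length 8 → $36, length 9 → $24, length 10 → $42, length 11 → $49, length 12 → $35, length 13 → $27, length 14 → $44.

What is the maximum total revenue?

Consider every possible first cut. R[k] is the best of p[i]+R[k−i] over all sellable i≤k.
R[1] = 3
R[2] = max(3+3, 7+0) = 7
R[3] = max(3+7, 7+3, 7+0) = 10
R[4] = max(3+10, 7+7, 7+3, 20+0) = 20
R[5] = max(3+20, 7+10, 7+7, 20+3, 14+0) = 23
R[6] = max(3+23, 7+20, 7+10, 20+7, 14+3, 29+0) = 29
R[7] = max(3+29, 7+23, 7+20, …, 29+3, 27+0) = 32
R[8] = max(3+32, 7+29, 7+23, …, 27+3, 36+0) = 40
R[9] = max(3+40, 7+32, 7+29, …, 36+3, 24+0) = 43
R[10] = max(3+43, 7+40, 7+32, …, 24+3, 42+0) = 49
R[11] = max(3+49, 7+43, 7+40, …, 42+3, 49+0) = 52
R[12] = max(3+52, 7+49, 7+43, …, 49+3, 35+0) = 60
R[13] = max(3+60, 7+52, 7+49, …, 35+3, 27+0) = 63
R[14] = max(3+63, 7+60, 7+52, …, 27+3, 44+0) = 69
One optimal cutting: 6 + 4 + 4 → $29 + $20 + $20 = $69.

69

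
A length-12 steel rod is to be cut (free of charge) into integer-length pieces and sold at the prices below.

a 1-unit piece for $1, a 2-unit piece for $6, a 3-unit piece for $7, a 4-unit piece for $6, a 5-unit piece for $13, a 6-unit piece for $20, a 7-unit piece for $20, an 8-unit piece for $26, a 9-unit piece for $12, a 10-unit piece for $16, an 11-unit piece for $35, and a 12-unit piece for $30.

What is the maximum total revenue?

40

Let R[k] be the best obtainable value from length k. For each k, try every first piece i and keep the best of price[i] + R[k−i].
R[1] = 1
R[2] = 6
R[3] = 7  (first piece 1, then R[2]=6)
R[4] = 12  (first piece 2, then R[2]=6)
R[5] = 13  (first piece 1, then R[4]=12)
R[6] = 20
R[7] = 21  (first piece 1, then R[6]=20)
R[8] = 26  (first piece 2, then R[6]=20)
R[9] = 27  (first piece 1, then R[8]=26)
R[10] = 32  (first piece 2, then R[8]=26)
R[11] = 35
R[12] = 40  (first piece 6, then R[6]=20)
One optimal cutting: 6 + 6 → $20 + $20 = $40.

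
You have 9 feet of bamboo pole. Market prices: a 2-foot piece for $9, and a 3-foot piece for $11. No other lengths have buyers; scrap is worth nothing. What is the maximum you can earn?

38

Consider every possible first cut. r[k] is the best of p[i]+r[k−i] over all sellable i≤k.
r[1] = 0
r[2] = 9
r[3] = max(9+0, 11+0) = 11
r[4] = max(9+9, 11+0) = 18
r[5] = max(9+11, 11+9) = 20
r[6] = max(9+18, 11+11) = 27
r[7] = max(9+20, 11+18) = 29
r[8] = max(9+27, 11+20) = 36
r[9] = max(9+29, 11+27) = 38
One optimal cutting: 3 + 2 + 2 + 2 → $38.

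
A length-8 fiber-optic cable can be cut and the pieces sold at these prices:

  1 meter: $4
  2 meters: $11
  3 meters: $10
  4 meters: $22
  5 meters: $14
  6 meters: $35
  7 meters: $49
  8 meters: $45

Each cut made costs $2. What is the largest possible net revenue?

Let r[k] be the best obtainable value from length k. For each k, try every first piece i and keep the best of price[i] + r[k−i] minus the 2 cut fee when i<k.
r[1] = 4
r[2] = 11
r[3] = 13  (first piece 1, then r[2]=11)
r[4] = 22
r[5] = 24  (first piece 1, then r[4]=22)
r[6] = 35
r[7] = 49
r[8] = 51  (first piece 1, then r[7]=49)
One optimal plan: pieces 7 + 1 (1 cut) → $53 − $2 = $51.

51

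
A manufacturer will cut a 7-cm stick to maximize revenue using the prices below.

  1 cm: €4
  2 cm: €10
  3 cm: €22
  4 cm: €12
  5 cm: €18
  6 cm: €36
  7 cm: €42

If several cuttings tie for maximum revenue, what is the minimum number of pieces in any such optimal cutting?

Build r[k] bottom-up: r[k] = max over allowed piece i of (p[i] + r[k−i]).
r[1] = 4
r[2] = max(4+4, 10+0) = 10
r[3] = max(4+10, 10+4, 22+0) = 22
r[4] = max(4+22, 10+10, 22+4, 12+0) = 26
r[5] = max(4+26, 10+22, 22+10, 12+4, 18+0) = 32
r[6] = max(4+32, 10+26, 22+22, 12+10, 18+4, 36+0) = 44
r[7] = max(4+44, 10+32, 22+26, …, 36+4, 42+0) = 48
Maximum revenue is €48.
Now minimize piece count subject to staying optimal: for each k, pieces[k] = 1 + min over i with p[i]+r[k−i]=r[k] of pieces[k−i].
pieces[4] = 2
pieces[5] = 2
pieces[6] = 2
pieces[7] = 3

3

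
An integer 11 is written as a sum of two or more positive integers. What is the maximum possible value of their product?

54

Define f[k] = max over 1≤i<k of i · max(k−i, f[k−i]); the inner max lets the remainder stay uncut if that's better.
Small cases: f[2]=1, f[3]=2, f[4]=4, f[5]=6.
f[6] = 3·max(3,2) = 3·3 = 9
f[7] = 2·max(5,6) = 2·6 = 12
f[8] = 2·max(6,9) = 2·9 = 18
f[9] = 3·max(6,9) = 3·9 = 27
f[10] = 2·max(8,18) = 2·18 = 36
f[11] = 2·max(9,27) = 2·27 = 54
One optimal split: 3 + 3 + 3 + 2; product 3·3·3·2 = 54.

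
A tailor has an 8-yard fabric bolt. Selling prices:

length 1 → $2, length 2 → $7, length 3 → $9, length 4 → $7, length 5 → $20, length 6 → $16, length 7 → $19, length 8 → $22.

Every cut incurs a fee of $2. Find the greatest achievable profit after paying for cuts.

27

Consider every possible first cut. v[k] is the best of p[i]+v[k−i] over all sellable i≤k, charging 2 whenever i<k.
v[1] = 2
v[2] = max(2+2-2, 7+0) = 7
v[3] = max(2+7-2, 7+2-2, 9+0) = 9
v[4] = max(2+9-2, 7+7-2, 9+2-2, 7+0) = 12
v[5] = max(2+12-2, 7+9-2, 9+7-2, 7+2-2, 20+0) = 20
v[6] = max(2+20-2, 7+12-2, 9+9-2, 7+7-2, 20+2-2, 16+0) = 20
v[7] = max(2+20-2, 7+20-2, 9+12-2, …, 16+2-2, 19+0) = 25
v[8] = max(2+25-2, 7+20-2, 9+20-2, …, 19+2-2, 22+0) = 27
One optimal plan: pieces 5 + 3 (1 cut) → $29 − $2 = $27.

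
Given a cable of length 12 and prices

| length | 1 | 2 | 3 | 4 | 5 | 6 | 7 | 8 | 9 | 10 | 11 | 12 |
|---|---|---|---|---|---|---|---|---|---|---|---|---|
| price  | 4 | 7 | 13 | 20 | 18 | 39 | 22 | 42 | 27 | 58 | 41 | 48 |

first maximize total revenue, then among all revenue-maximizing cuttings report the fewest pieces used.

2

Let r[k] be the best obtainable value from length k. For each k, try every first piece i and keep the best of price[i] + r[k−i].
r[1] = 4
r[2] = max(4+4, 7+0) = 8
r[3] = max(4+8, 7+4, 13+0) = 13
r[4] = max(4+13, 7+8, 13+4, 20+0) = 20
r[5] = max(4+20, 7+13, 13+8, 20+4, 18+0) = 24
r[6] = max(4+24, 7+20, 13+13, 20+8, 18+4, 39+0) = 39
r[7] = max(4+39, 7+24, 13+20, …, 39+4, 22+0) = 43
r[8] = max(4+43, 7+39, 13+24, …, 22+4, 42+0) = 47
r[9] = max(4+47, 7+43, 13+39, …, 42+4, 27+0) = 52
r[10] = max(4+52, 7+47, 13+43, …, 27+4, 58+0) = 59
r[11] = max(4+59, 7+52, 13+47, …, 58+4, 41+0) = 63
r[12] = max(4+63, 7+59, 13+52, …, 41+4, 48+0) = 78
Maximum revenue is €78.
Now minimize piece count subject to staying optimal: for each k, pieces[k] = 1 + min over i with p[i]+r[k−i]=r[k] of pieces[k−i].
pieces[9] = 2
pieces[10] = 2
pieces[11] = 3
pieces[12] = 2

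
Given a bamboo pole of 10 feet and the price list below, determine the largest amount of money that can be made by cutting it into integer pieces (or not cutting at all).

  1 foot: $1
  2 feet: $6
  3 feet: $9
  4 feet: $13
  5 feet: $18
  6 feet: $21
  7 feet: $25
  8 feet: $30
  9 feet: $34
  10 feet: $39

Build best[k] bottom-up: best[k] = max over allowed piece i of (p[i] + best[k−i]).
best[1] = 1
best[2] = max(1+1, 6+0) = 6
best[3] = max(1+6, 6+1, 9+0) = 9
best[4] = max(1+9, 6+6, 9+1, 13+0) = 13
best[5] = max(1+13, 6+9, 9+6, 13+1, 18+0) = 18
best[6] = max(1+18, 6+13, 9+9, 13+6, 18+1, 21+0) = 21
best[7] = max(1+21, 6+18, 9+13, …, 21+1, 25+0) = 25
best[8] = max(1+25, 6+21, 9+18, …, 25+1, 30+0) = 30
best[9] = max(1+30, 6+25, 9+21, …, 30+1, 34+0) = 34
best[10] = max(1+34, 6+30, 9+25, …, 34+1, 39+0) = 39
Best is to sell the whole 10-foot piece uncut for $39.

39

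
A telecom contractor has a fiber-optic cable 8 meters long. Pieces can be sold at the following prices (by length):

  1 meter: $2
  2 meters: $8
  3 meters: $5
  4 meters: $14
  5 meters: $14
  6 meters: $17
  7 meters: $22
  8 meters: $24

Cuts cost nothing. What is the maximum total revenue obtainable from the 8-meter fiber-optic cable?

32

Build v[k] bottom-up: v[k] = max over allowed piece i of (p[i] + v[k−i]).
v[1] = 2
v[2] = max(2+2, 8+0) = 8
v[3] = max(2+8, 8+2, 5+0) = 10
v[4] = max(2+10, 8+8, 5+2, 14+0) = 16
v[5] = max(2+16, 8+10, 5+8, 14+2, 14+0) = 18
v[6] = max(2+18, 8+16, 5+10, 14+8, 14+2, 17+0) = 24
v[7] = max(2+24, 8+18, 5+16, …, 17+2, 22+0) = 26
v[8] = max(2+26, 8+24, 5+18, …, 22+2, 24+0) = 32
One optimal cutting: 2 + 2 + 2 + 2 → $8 + $8 + $8 + $8 = $32.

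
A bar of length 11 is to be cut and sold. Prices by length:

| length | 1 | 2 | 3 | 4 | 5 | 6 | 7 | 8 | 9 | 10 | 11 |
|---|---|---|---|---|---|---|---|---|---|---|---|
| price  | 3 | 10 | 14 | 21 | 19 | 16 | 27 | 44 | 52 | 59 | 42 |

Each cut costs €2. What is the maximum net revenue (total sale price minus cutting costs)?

Build r[k] bottom-up: r[k] = max over allowed piece i of (p[i] + r[k−i]) − 2 per cut.
r[1] = 3
r[2] = max(3+3-2, 10+0) = 10
r[3] = max(3+10-2, 10+3-2, 14+0) = 14
r[4] = max(3+14-2, 10+10-2, 14+3-2, 21+0) = 21
r[5] = max(3+21-2, 10+14-2, 14+10-2, 21+3-2, 19+0) = 22
r[6] = max(3+22-2, 10+21-2, 14+14-2, 21+10-2, 19+3-2, 16+0) = 29
r[7] = max(3+29-2, 10+22-2, 14+21-2, …, 16+3-2, 27+0) = 33
r[8] = max(3+33-2, 10+29-2, 14+22-2, …, 27+3-2, 44+0) = 44
r[9] = max(3+44-2, 10+33-2, 14+29-2, …, 44+3-2, 52+0) = 52
r[10] = max(3+52-2, 10+44-2, 14+33-2, …, 52+3-2, 59+0) = 59
r[11] = max(3+59-2, 10+52-2, 14+44-2, …, 59+3-2, 42+0) = 60
One optimal plan: pieces 10 + 1 (1 cut) → €62 − €2 = €60.

60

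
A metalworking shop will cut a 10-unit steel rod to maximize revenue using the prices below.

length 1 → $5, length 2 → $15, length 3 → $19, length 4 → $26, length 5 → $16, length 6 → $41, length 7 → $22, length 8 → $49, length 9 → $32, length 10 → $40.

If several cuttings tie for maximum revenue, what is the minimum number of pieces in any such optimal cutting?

5

Consider every possible first cut. r[k] is the best of p[i]+r[k−i] over all sellable i≤k.
r[1] = 5
r[2] = max(5+5, 15+0) = 15
r[3] = max(5+15, 15+5, 19+0) = 20
r[4] = max(5+20, 15+15, 19+5, 26+0) = 30
r[5] = max(5+30, 15+20, 19+15, 26+5, 16+0) = 35
r[6] = max(5+35, 15+30, 19+20, 26+15, 16+5, 41+0) = 45
r[7] = max(5+45, 15+35, 19+30, …, 41+5, 22+0) = 50
r[8] = max(5+50, 15+45, 19+35, …, 22+5, 49+0) = 60
r[9] = max(5+60, 15+50, 19+45, …, 49+5, 32+0) = 65
r[10] = max(5+65, 15+60, 19+50, …, 32+5, 40+0) = 75
Maximum revenue is $75.
Now minimize piece count subject to staying optimal: for each k, pieces[k] = 1 + min over i with p[i]+r[k−i]=r[k] of pieces[k−i].
pieces[7] = 4
pieces[8] = 4
pieces[9] = 5
pieces[10] = 5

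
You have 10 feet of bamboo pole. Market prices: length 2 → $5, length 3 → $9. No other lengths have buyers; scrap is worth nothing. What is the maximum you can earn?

Consider every possible first cut. f[k] is the best of p[i]+f[k−i] over all sellable i≤k.
f[1] = 0
f[2] = 5
f[3] = 9
f[4] = 10  (first piece 2, then f[2]=5)
f[5] = 14  (first piece 2, then f[3]=9)
f[6] = 18  (first piece 3, then f[3]=9)
f[7] = 19  (first piece 2, then f[5]=14)
f[8] = 23  (first piece 2, then f[6]=18)
f[9] = 27  (first piece 3, then f[6]=18)
f[10] = 28  (first piece 2, then f[8]=23)
One optimal cutting: 3 + 3 + 2 + 2 → $28.

28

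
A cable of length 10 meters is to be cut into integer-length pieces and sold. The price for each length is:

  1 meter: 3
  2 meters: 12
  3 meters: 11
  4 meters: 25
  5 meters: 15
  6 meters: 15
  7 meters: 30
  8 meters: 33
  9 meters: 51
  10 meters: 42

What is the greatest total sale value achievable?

62

Let best[k] be the best obtainable value from length k. For each k, try every first piece i and keep the best of price[i] + best[k−i].
best[1] = 3
best[2] = max(3+3, 12+0) = 12
best[3] = max(3+12, 12+3, 11+0) = 15
best[4] = max(3+15, 12+12, 11+3, 25+0) = 25
best[5] = max(3+25, 12+15, 11+12, 25+3, 15+0) = 28
best[6] = max(3+28, 12+25, 11+15, 25+12, 15+3, 15+0) = 37
best[7] = max(3+37, 12+28, 11+25, …, 15+3, 30+0) = 40
best[8] = max(3+40, 12+37, 11+28, …, 30+3, 33+0) = 50
best[9] = max(3+50, 12+40, 11+37, …, 33+3, 51+0) = 53
best[10] = max(3+53, 12+50, 11+40, …, 51+3, 42+0) = 62
One optimal cutting: 4 + 4 + 2 → 25 + 25 + 12 = 62.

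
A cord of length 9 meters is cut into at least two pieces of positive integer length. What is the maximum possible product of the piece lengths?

27

Fill m[k] for k=2..9: at each k try every first piece i and multiply by the better of (k−i) uncut or m[k−i].
m[2] = 1·max(1,0) = 1·1 = 1
m[3] = 1·max(2,1) = 1·2 = 2
m[4] = 2·max(2,1) = 2·2 = 4
m[5] = 2·max(3,2) = 2·3 = 6
m[6] = 3·max(3,2) = 3·3 = 9
m[7] = 2·max(5,6) = 2·6 = 12
m[8] = 2·max(6,9) = 2·9 = 18
m[9] = 3·max(6,9) = 3·9 = 27
One optimal split: 3 + 3 + 3; product 3·3·3 = 27.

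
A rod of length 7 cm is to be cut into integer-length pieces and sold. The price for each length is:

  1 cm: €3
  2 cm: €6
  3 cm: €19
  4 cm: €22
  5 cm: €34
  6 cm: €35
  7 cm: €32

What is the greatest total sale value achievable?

Consider every possible first cut. best[k] is the best of p[i]+best[k−i] over all sellable i≤k.
best[1] = 3
best[2] = max(3+3, 6+0) = 6
best[3] = max(3+6, 6+3, 19+0) = 19
best[4] = max(3+19, 6+6, 19+3, 22+0) = 22
best[5] = max(3+22, 6+19, 19+6, 22+3, 34+0) = 34
best[6] = max(3+34, 6+22, 19+19, 22+6, 34+3, 35+0) = 38
best[7] = max(3+38, 6+34, 19+22, …, 35+3, 32+0) = 41
One optimal cutting: 3 + 3 + 1 → €19 + €19 + €3 = €41.

41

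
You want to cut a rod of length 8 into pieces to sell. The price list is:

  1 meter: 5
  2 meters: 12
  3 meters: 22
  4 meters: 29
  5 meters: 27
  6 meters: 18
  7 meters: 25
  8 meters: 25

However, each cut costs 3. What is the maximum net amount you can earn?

Let v[k] be the best obtainable value from length k. For each k, try every first piece i and keep the best of price[i] + v[k−i] minus the 3 cut fee when i<k.
v[1] = 5
v[2] = 12
v[3] = 22
v[4] = 29
v[5] = 31  (first piece 1, then v[4]=29)
v[6] = 41  (first piece 3, then v[3]=22)
v[7] = 48  (first piece 3, then v[4]=29)
v[8] = 55  (first piece 4, then v[4]=29)
One optimal plan: pieces 4 + 4 (1 cut) → 58 − 3 = 55.

55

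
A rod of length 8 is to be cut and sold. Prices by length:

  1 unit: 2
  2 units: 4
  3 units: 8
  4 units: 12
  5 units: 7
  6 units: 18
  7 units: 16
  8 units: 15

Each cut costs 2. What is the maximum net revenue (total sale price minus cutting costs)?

22

Build v[k] bottom-up: v[k] = max over allowed piece i of (p[i] + v[k−i]) − 2 per cut.
v[1] = 2
v[2] = 4
v[3] = 8
v[4] = 12
v[5] = 12  (first piece 1, then v[4]=12)
v[6] = 18
v[7] = 18  (first piece 1, then v[6]=18)
v[8] = 22  (first piece 4, then v[4]=12)
One optimal plan: pieces 4 + 4 (1 cut) → 24 − 2 = 22.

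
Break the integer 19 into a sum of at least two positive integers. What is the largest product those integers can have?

972

Define g[k] = max over 1≤i<k of i · max(k−i, g[k−i]); the inner max lets the remainder stay uncut if that's better.
Small cases: g[2]=1, g[3]=2, g[4]=4, g[5]=6, g[6]=9, g[7]=12, g[8]=18, g[9]=27, g[10]=36, g[11]=54.
g[12] = 3×max(9,27) = 3×27 = 81
g[13] = 2×max(11,54) = 2×54 = 108
g[14] = 2×max(12,81) = 2×81 = 162
g[15] = 3×max(12,81) = 3×81 = 243
g[16] = 2×max(14,162) = 2×162 = 324
g[17] = 2×max(15,243) = 2×243 = 486
g[18] = 3×max(15,243) = 3×243 = 729
g[19] = 2×max(17,486) = 2×486 = 972
One optimal split: 3 + 3 + 3 + 3 + 3 + 2 + 2; product 3×3×3×3×3×2×2 = 972.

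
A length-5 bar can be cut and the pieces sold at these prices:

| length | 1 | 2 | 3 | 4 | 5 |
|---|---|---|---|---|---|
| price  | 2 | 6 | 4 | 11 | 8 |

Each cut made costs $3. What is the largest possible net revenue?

Consider every possible first cut. r[k] is the best of p[i]+r[k−i] over all sellable i≤k, charging 3 whenever i<k.
r[1] = 2
r[2] = 6
r[3] = 5  (first piece 1, then r[2]=6)
r[4] = 11
r[5] = 10  (first piece 1, then r[4]=11)
One optimal plan: pieces 4 + 1 (1 cut) → $13 − $3 = $10.

10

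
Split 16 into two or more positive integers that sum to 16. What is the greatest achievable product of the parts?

Fill P[k] for k=2..16: at each k try every first piece i and multiply by the better of (k−i) uncut or P[k−i].
P[2] = 1*max(1,0) = 1*1 = 1
P[3] = max(1*2, 2*1) = 2
P[4] = max(1*3, 2*2, 3*1) = 4
P[5] = max(1*4, 2*3, 3*2, 4*1) = 6
P[6] = max(1*6, 2*4, 3*3, 4*2, 5*1) = 9
P[7] = max(1*9, 2*6, 3*4, 4*3, 5*2, 6*1) = 12
P[8] = max(1*12, 2*9, 3*6, …, 6*2, 7*1) = 18
P[9] = max(1*18, 2*12, 3*9, …, 7*2, 8*1) = 27
P[10] = max(1*27, 2*18, 3*12, …, 8*2, 9*1) = 36
P[11] = max(1*36, 2*27, 3*18, …, 9*2, 10*1) = 54
P[12] = max(1*54, 2*36, 3*27, …, 10*2, 11*1) = 81
P[13] = max(1*81, 2*54, 3*36, …, 11*2, 12*1) = 108
P[14] = max(1*108, 2*81, 3*54, …, 12*2, 13*1) = 162
P[15] = max(1*162, 2*108, 3*81, …, 13*2, 14*1) = 243
P[16] = max(1*243, 2*162, 3*108, …, 14*2, 15*1) = 324
One optimal split: 3 + 3 + 3 + 3 + 2 + 2; product 3*3*3*3*2*2 = 324.

324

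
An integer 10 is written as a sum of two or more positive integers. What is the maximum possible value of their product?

36

Let m[k] be the best product for length k (with at least one cut). For each first piece i, the rest contributes max(k−i, m[k−i]).
m[2] = 1*max(1,0) = 1*1 = 1
m[3] = 1*max(2,1) = 1*2 = 2
m[4] = 2*max(2,1) = 2*2 = 4
m[5] = 2*max(3,2) = 2*3 = 6
m[6] = 3*max(3,2) = 3*3 = 9
m[7] = 2*max(5,6) = 2*6 = 12
m[8] = 2*max(6,9) = 2*9 = 18
m[9] = 3*max(6,9) = 3*9 = 27
m[10] = 2*max(8,18) = 2*18 = 36
One optimal split: 3 + 3 + 2 + 2; product 3*3*2*2 = 36.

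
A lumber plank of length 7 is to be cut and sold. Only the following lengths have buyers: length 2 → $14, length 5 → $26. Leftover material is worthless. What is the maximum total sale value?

42

Consider every possible first cut. r[k] is the best of p[i]+r[k−i] over all sellable i≤k.
r[1] = 0
r[2] = 14
r[3] = 14
r[4] = 28  (first piece 2, then r[2]=14)
r[5] = max(14+14, 26+0) = 28
r[6] = max(14+28, 26+0) = 42
r[7] = max(14+28, 26+14) = 42
One optimal cutting: pieces 2 + 2 + 2 with 1 foot of scrap → $42.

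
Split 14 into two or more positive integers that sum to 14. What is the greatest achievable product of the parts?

Define P[k] = max over 1≤i<k of i · max(k−i, P[k−i]); the inner max lets the remainder stay uncut if that's better.
P[2] = 1·max(1,0) = 1·1 = 1
P[3] = 1·max(2,1) = 1·2 = 2
P[4] = 2·max(2,1) = 2·2 = 4
P[5] = 2·max(3,2) = 2·3 = 6
P[6] = 3·max(3,2) = 3·3 = 9
P[7] = 2·max(5,6) = 2·6 = 12
P[8] = 2·max(6,9) = 2·9 = 18
P[9] = 3·max(6,9) = 3·9 = 27
P[10] = 2·max(8,18) = 2·18 = 36
P[11] = 2·max(9,27) = 2·27 = 54
P[12] = 3·max(9,27) = 3·27 = 81
P[13] = 2·max(11,54) = 2·54 = 108
P[14] = 2·max(12,81) = 2·81 = 162
One optimal split: 3 + 3 + 3 + 3 + 2; product 3·3·3·3·2 = 162.

162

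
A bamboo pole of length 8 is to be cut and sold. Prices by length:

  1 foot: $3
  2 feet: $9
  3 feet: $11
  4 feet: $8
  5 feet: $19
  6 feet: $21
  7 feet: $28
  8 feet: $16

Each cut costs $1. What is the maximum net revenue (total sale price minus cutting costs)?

Build v[k] bottom-up: v[k] = max over allowed piece i of (p[i] + v[k−i]) − 1 per cut.
v[1] = 3
v[2] = max(3+3-1, 9+0) = 9
v[3] = max(3+9-1, 9+3-1, 11+0) = 11
v[4] = max(3+11-1, 9+9-1, 11+3-1, 8+0) = 17
v[5] = max(3+17-1, 9+11-1, 11+9-1, 8+3-1, 19+0) = 19
v[6] = max(3+19-1, 9+17-1, 11+11-1, 8+9-1, 19+3-1, 21+0) = 25
v[7] = max(3+25-1, 9+19-1, 11+17-1, …, 21+3-1, 28+0) = 28
v[8] = max(3+28-1, 9+25-1, 11+19-1, …, 28+3-1, 16+0) = 33
One optimal plan: pieces 2 + 2 + 2 + 2 (3 cuts) → $36 − $3 = $33.

33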